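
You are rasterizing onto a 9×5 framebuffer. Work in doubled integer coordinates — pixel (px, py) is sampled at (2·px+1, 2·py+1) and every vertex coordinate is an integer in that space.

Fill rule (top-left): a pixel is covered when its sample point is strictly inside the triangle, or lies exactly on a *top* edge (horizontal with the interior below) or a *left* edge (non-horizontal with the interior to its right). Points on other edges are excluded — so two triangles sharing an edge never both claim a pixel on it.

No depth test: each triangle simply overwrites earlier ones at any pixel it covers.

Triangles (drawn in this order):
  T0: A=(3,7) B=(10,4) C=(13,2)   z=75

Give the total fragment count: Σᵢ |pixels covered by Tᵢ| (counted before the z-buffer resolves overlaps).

T0:
  2·area = 5  (B↔C swapped to make it positive)
  edge (3, 7)→(13, 2): d=(10,-5) top-left  bias=+0
  edge (13, 2)→(10, 4): d=(-3,2) right/bottom  bias=-1
  edge (10, 4)→(3, 7): d=(-7,3) right/bottom  bias=-1
    (7,0)@(15, 1): e=[0,-1,6] → ·  [on edge]
    (8,0)@(17, 1): e=[10,-5,0] → ·  [on edge]
    (5,1)@(11, 3): e=[0,1,4] → █  [on edge]
    (6,1)@(13, 3): e=[10,-3,-2] → ·
    (3,2)@(7, 5): e=[0,3,2] → █  [on edge]
    (4,2)@(9, 5): e=[10,-1,-4] → ·
    (5,2)@(11, 5): e=[20,-5,-10] → ·
    (1,3)@(3, 7): e=[0,5,0] → ·  [on edge]
    (3,3)@(7, 7): e=[20,-3,-12] → ·
  covered (2 px):
    · · · · · · · · ·
    · · · · · █ · · ·
    · · · █ · · · · ·
    · · · · · · · · ·
    · · · · · · · · ·

Result: 2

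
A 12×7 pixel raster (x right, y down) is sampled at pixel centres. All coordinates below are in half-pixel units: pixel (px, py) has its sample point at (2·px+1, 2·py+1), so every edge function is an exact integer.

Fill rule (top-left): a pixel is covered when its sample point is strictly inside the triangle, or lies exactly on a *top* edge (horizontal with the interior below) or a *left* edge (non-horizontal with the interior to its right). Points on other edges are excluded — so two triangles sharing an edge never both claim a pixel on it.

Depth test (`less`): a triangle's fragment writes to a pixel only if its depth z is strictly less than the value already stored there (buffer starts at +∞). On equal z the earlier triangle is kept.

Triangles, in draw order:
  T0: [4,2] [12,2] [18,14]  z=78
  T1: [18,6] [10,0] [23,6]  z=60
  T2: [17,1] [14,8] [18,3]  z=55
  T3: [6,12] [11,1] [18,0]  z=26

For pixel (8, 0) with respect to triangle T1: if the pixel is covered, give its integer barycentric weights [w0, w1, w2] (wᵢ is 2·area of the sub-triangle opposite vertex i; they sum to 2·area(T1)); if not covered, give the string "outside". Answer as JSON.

T0:
  2·area = 96
  edge (4, 2)→(12, 2): d=(8,0) top-left  bias=+0
  edge (12, 2)→(18, 14): d=(6,12) right/bottom  bias=-1
  edge (18, 14)→(4, 2): d=(-14,-12) top-left  bias=+0
    (3,1)@(7, 3): e=[8,66,22] → █
    (4,1)@(9, 3): e=[8,42,46] → █
    (5,1)@(11, 3): e=[8,18,70] → █
    (6,1)@(13, 3): e=[8,-6,94] → ·
    (3,2)@(7, 5): e=[24,78,-6] → ·
    (4,2)@(9, 5): e=[24,54,18] → █
    (6,2)@(13, 5): e=[24,6,66] → █
    (7,2)@(15, 5): e=[24,-18,90] → ·
    (4,3)@(9, 7): e=[40,66,-10] → ·
    (5,3)@(11, 7): e=[40,42,14] → █
    (7,3)@(15, 7): e=[40,-6,62] → ·
    (5,4)@(11, 9): e=[56,54,-14] → ·
  covered (12 px):
    · · · · · · · · · · · ·
    · · · █ █ █ · · · · · ·
    · · · · █ █ █ · · · · ·
    · · · · · █ █ · · · · ·
    · · · · · · █ █ · · · ·
    · · · · · · · █ · · · ·
    · · · · · · · · █ · · ·
T1:
  2·area = 30
  edge (18, 6)→(10, 0): d=(-8,-6) top-left  bias=+0
  edge (10, 0)→(23, 6): d=(13,6) right/bottom  bias=-1
  edge (23, 6)→(18, 6): d=(-5,0) right/bottom  bias=-1
    (7,1)@(15, 3): e=[6,9,15] → █
    (8,1)@(17, 3): e=[18,-3,15] → ·
    (7,2)@(15, 5): e=[-10,35,5] → ·
    (8,2)@(17, 5): e=[2,23,5] → █
    (9,2)@(19, 5): e=[14,11,5] → █
    (10,2)@(21, 5): e=[26,-1,5] → ·
    (8,3)@(17, 7): e=[-14,49,-5] → ·
    (9,3)@(19, 7): e=[-2,37,-5] → ·
  covered (3 px):
    · · · · · · · · · · · ·
    · · · · · · · █ · · · ·
    · · · · · · · · █ █ · ·
    · · · · · · · · · · · ·
    · · · · · · · · · · · ·
    · · · · · · · · · · · ·
    · · · · · · · · · · · ·
T2:
  2·area = 13  (B↔C swapped to make it positive)
  edge (17, 1)→(18, 3): d=(1,2) right/bottom  bias=-1
  edge (18, 3)→(14, 8): d=(-4,5) right/bottom  bias=-1
  edge (14, 8)→(17, 1): d=(3,-7) top-left  bias=+0
    (8,0)@(17, 1): e=[0,13,0] → ·  [on edge]
    (8,1)@(17, 3): e=[2,5,6] → █
    (9,1)@(19, 3): e=[-2,-5,20] → ·
    (8,2)@(17, 5): e=[4,-3,12] → ·
    (9,2)@(19, 5): e=[0,-13,26] → ·  [on edge]
    (10,4)@(21, 9): e=[0,-39,52] → ·  [on edge]
    (11,6)@(23, 13): e=[0,-65,78] → ·  [on edge]
  covered (1 px):
    · · · · · · · · · · · ·
    · · · · · · · · █ · · ·
    · · · · · · · · · · · ·
    · · · · · · · · · · · ·
    · · · · · · · · · · · ·
    · · · · · · · · · · · ·
    · · · · · · · · · · · ·
T3:
  2·area = 72
  edge (6, 12)→(11, 1): d=(5,-11) top-left  bias=+0
  edge (11, 1)→(18, 0): d=(7,-1) top-left  bias=+0
  edge (18, 0)→(6, 12): d=(-12,12) right/bottom  bias=-1
    (5,0)@(11, 1): e=[0,0,72] → █  [on edge]
    (6,0)@(13, 1): e=[22,2,48] → █
    (7,0)@(15, 1): e=[44,4,24] → █
    (8,0)@(17, 1): e=[66,6,0] → ·  [on edge]
    (5,1)@(11, 3): e=[10,14,48] → █
    (7,1)@(15, 3): e=[54,18,0] → ·  [on edge]
    (5,2)@(11, 5): e=[20,28,24] → █
    (6,2)@(13, 5): e=[42,30,0] → ·  [on edge]
    (4,3)@(9, 7): e=[8,40,24] → █
    (5,3)@(11, 7): e=[30,42,0] → ·  [on edge]
    (4,4)@(9, 9): e=[18,54,0] → ·  [on edge]
    (3,5)@(7, 11): e=[6,66,0] → ·  [on edge]
    (2,6)@(5, 13): e=[-6,78,0] → ·  [on edge]
  covered (7 px):
    · · · · · █ █ █ · · · ·
    · · · · · █ █ · · · · ·
    · · · · · █ · · · · · ·
    · · · · █ · · · · · · ·
    · · · · · · · · · · · ·
    · · · · · · · · · · · ·
    · · · · · · · · · · · ·

Answer: "outside"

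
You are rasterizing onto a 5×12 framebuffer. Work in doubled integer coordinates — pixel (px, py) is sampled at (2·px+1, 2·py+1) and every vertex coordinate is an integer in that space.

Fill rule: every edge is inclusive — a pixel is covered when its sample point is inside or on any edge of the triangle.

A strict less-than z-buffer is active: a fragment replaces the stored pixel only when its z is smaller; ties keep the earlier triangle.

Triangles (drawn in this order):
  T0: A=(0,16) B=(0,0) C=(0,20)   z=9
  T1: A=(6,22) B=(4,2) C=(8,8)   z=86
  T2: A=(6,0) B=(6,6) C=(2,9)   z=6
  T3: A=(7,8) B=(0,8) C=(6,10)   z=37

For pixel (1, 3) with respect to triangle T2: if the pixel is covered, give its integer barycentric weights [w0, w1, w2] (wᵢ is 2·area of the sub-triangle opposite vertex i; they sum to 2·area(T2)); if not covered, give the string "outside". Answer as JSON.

T0:
  degenerate (2·area = 0) — covers nothing
T1:
  2·area = 68
  edge (6, 22)→(4, 2): d=(-2,-20) inclusive
  edge (4, 2)→(8, 8): d=(4,6) inclusive
  edge (8, 8)→(6, 22): d=(-2,14) inclusive
    (4,0)@(9, 1): e=[102,-34,0] → ·  [on edge]
    (2,2)@(5, 5): e=[14,6,48] → #
    (3,2)@(7, 5): e=[54,-6,20] → ·
    (2,3)@(5, 7): e=[10,14,44] → #
    (3,3)@(7, 7): e=[50,2,16] → #
    (4,3)@(9, 7): e=[90,-10,-12] → ·
    (2,4)@(5, 9): e=[6,22,40] → #
    (4,4)@(9, 9): e=[86,-2,-16] → ·
    (2,5)@(5, 11): e=[2,30,36] → #
    (4,5)@(9, 11): e=[82,6,-20] → ·
    (2,6)@(5, 13): e=[-2,38,32] → ·
    (3,6)@(7, 13): e=[38,26,4] → #
    (3,7)@(7, 15): e=[34,34,0] → #  [on edge]
  covered (9 px):
    · · · · ·
    · · · · ·
    · · # · ·
    · · # # ·
    · · # # ·
    · · # # ·
    · · · # ·
    · · · # ·
    · · · · ·
    · · · · ·
    · · · · ·
    · · · · ·
T2:
  2·area = 24
  edge (6, 0)→(6, 6): d=(0,6) inclusive
  edge (6, 6)→(2, 9): d=(-4,3) inclusive
  edge (2, 9)→(6, 0): d=(4,-9) inclusive
    (2,1)@(5, 3): e=[6,15,3] → #
    (3,1)@(7, 3): e=[-6,9,21] → ·
    (2,2)@(5, 5): e=[6,7,11] → #
    (3,2)@(7, 5): e=[-6,1,29] → ·
    (1,3)@(3, 7): e=[18,5,1] → #
    (2,3)@(5, 7): e=[6,-1,19] → ·
    (1,4)@(3, 9): e=[18,-3,9] → ·
  covered (3 px):
    · · · · ·
    · · # · ·
    · · # · ·
    · # · · ·
    · · · · ·
    · · · · ·
    · · · · ·
    · · · · ·
    · · · · ·
    · · · · ·
    · · · · ·
    · · · · ·
T3:
  2·area = 14  (B↔C swapped to make it positive)
  edge (7, 8)→(6, 10): d=(-1,2) inclusive
  edge (6, 10)→(0, 8): d=(-6,-2) inclusive
  edge (0, 8)→(7, 8): d=(7,0) inclusive
    (1,4)@(3, 9): e=[7,0,7] → #  [on edge]
    (2,4)@(5, 9): e=[3,4,7] → #
    (3,4)@(7, 9): e=[-1,8,7] → ·
    (1,5)@(3, 11): e=[5,-12,21] → ·
    (2,5)@(5, 11): e=[1,-8,21] → ·
    (4,5)@(9, 11): e=[-7,0,21] → ·  [on edge]
  covered (2 px):
    · · · · ·
    · · · · ·
    · · · · ·
    · · · · ·
    · # # · ·
    · · · · ·
    · · · · ·
    · · · · ·
    · · · · ·
    · · · · ·
    · · · · ·
    · · · · ·

Final: [5,1,18]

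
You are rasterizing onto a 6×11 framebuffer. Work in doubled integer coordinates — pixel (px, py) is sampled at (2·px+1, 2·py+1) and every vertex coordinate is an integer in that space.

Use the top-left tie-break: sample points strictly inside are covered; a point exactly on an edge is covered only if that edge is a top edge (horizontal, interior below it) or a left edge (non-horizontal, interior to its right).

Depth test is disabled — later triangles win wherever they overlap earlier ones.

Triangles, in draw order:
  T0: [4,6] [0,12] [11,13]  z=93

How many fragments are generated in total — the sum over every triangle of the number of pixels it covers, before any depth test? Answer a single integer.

T0:
  2·area = 70  (B↔C swapped to make it positive)
  edge (4, 6)→(11, 13): d=(7,7) right/bottom  bias=-1
  edge (11, 13)→(0, 12): d=(-11,-1) top-left  bias=+0
  edge (0, 12)→(4, 6): d=(4,-6) top-left  bias=+0
    (0,1)@(1, 3): e=[0,100,-30] → ·  [on edge]
    (1,2)@(3, 5): e=[0,80,-10] → ·  [on edge]
    (2,3)@(5, 7): e=[0,60,10] → ·  [on edge]
    (1,4)@(3, 9): e=[28,36,6] → #
    (2,4)@(5, 9): e=[14,38,18] → #
    (3,4)@(7, 9): e=[0,40,30] → ·  [on edge]
    (0,5)@(1, 11): e=[56,12,2] → #
    (3,5)@(7, 11): e=[14,18,38] → #
    (4,5)@(9, 11): e=[0,20,50] → ·  [on edge]
    (0,6)@(1, 13): e=[70,-10,10] → ·
    (1,6)@(3, 13): e=[56,-8,22] → ·
    (2,6)@(5, 13): e=[42,-6,34] → ·
    (5,6)@(11, 13): e=[0,0,70] → ·  [on edge]
  covered (6 px):
    · · · · · ·
    · · · · · ·
    · · · · · ·
    · · · · · ·
    · # # · · ·
    # # # # · ·
    · · · · · ·
    · · · · · ·
    · · · · · ·
    · · · · · ·
    · · · · · ·

Answer: 6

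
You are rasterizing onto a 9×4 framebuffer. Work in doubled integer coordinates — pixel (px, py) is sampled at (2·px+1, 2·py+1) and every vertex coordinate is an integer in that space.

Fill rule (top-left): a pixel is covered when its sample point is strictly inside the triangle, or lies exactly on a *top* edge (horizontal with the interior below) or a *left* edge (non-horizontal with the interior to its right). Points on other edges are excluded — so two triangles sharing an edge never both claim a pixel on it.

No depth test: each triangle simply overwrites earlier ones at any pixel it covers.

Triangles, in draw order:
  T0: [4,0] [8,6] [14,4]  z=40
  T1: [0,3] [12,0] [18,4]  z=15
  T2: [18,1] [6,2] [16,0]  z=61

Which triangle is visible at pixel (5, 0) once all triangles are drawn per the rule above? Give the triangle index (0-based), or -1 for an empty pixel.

T0:
  2·area = 44  (B↔C swapped to make it positive)
  edge (4, 0)→(14, 4): d=(10,4) right/bottom  bias=-1
  edge (14, 4)→(8, 6): d=(-6,2) right/bottom  bias=-1
  edge (8, 6)→(4, 0): d=(-4,-6) top-left  bias=+0
    (2,0)@(5, 1): e=[6,36,2] → █
    (3,0)@(7, 1): e=[-2,32,14] → ·
    (2,1)@(5, 3): e=[26,24,-6] → ·
    (3,1)@(7, 3): e=[18,20,6] → █
    (4,1)@(9, 3): e=[10,16,18] → █
    (5,1)@(11, 3): e=[2,12,30] → █
    (6,1)@(13, 3): e=[-6,8,42] → ·
    (8,1)@(17, 3): e=[-22,0,66] → ·  [on edge]
    (3,2)@(7, 5): e=[38,8,-2] → ·
    (4,2)@(9, 5): e=[30,4,10] → █
    (5,2)@(11, 5): e=[22,0,22] → ·  [on edge]
    (2,3)@(5, 7): e=[66,0,-22] → ·  [on edge]
  covered (5 px):
    · · █ · · · · · ·
    · · · █ █ █ · · ·
    · · · · █ · · · ·
    · · · · · · · · ·
T1:
  2·area = 66
  edge (0, 3)→(12, 0): d=(12,-3) top-left  bias=+0
  edge (12, 0)→(18, 4): d=(6,4) right/bottom  bias=-1
  edge (18, 4)→(0, 3): d=(-18,-1) top-left  bias=+0
    (4,0)@(9, 1): e=[3,18,45] → █
    (5,0)@(11, 1): e=[9,10,47] → █
    (6,0)@(13, 1): e=[15,2,49] → █
    (7,0)@(15, 1): e=[21,-6,51] → ·
    (0,1)@(1, 3): e=[3,62,1] → █
    (1,1)@(3, 3): e=[9,54,3] → █
    (2,1)@(5, 3): e=[15,46,5] → █
    (3,1)@(7, 3): e=[21,38,7] → █
    (7,1)@(15, 3): e=[45,6,15] → █
    (8,1)@(17, 3): e=[51,-2,17] → ·
    (0,2)@(1, 5): e=[27,74,-35] → ·
    (1,2)@(3, 5): e=[33,66,-33] → ·
  covered (11 px):
    · · · · █ █ █ · ·
    █ █ █ █ █ █ █ █ ·
    · · · · · · · · ·
    · · · · · · · · ·
T2:
  2·area = 14
  edge (18, 1)→(6, 2): d=(-12,1) right/bottom  bias=-1
  edge (6, 2)→(16, 0): d=(10,-2) top-left  bias=+0
  edge (16, 0)→(18, 1): d=(2,1) right/bottom  bias=-1
    (5,0)@(11, 1): e=[7,0,7] → █  [on edge]
    (6,0)@(13, 1): e=[5,4,5] → █
    (7,0)@(15, 1): e=[3,8,3] → █
    (8,0)@(17, 1): e=[1,12,1] → █
    (0,1)@(1, 3): e=[-7,0,21] → ·  [on edge]
    (5,1)@(11, 3): e=[-17,20,11] → ·
    (6,1)@(13, 3): e=[-19,24,9] → ·
    (7,1)@(15, 3): e=[-21,28,7] → ·
    (8,1)@(17, 3): e=[-23,32,5] → ·
  covered (4 px):
    · · · · · █ █ █ █
    · · · · · · · · ·
    · · · · · · · · ·
    · · · · · · · · ·

Z-buffer (winner per pixel, '.' = empty):
  . . 0 . 1 2 2 2 2
  1 1 1 1 1 1 1 1 .
  . . . . 0 . . . .
  . . . . . . . . .

Result: 2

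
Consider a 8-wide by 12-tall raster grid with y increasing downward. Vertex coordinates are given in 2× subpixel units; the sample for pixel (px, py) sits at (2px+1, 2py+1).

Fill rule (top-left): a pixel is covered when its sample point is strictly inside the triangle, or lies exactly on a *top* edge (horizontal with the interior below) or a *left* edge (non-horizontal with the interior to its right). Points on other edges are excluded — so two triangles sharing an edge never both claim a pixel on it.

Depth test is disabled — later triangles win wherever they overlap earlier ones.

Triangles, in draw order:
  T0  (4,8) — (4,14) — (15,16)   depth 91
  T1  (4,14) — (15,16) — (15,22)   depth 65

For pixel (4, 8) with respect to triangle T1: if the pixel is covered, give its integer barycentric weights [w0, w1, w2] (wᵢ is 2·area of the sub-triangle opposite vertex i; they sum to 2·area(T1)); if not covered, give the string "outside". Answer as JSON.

T0:
  2·area = 66  (B↔C swapped to make it positive)
  edge (4, 8)→(15, 16): d=(11,8) right/bottom  bias=-1
  edge (15, 16)→(4, 14): d=(-11,-2) top-left  bias=+0
  edge (4, 14)→(4, 8): d=(0,-6) top-left  bias=+0
    (2,4)@(5, 9): e=[3,57,6] → X
    (3,4)@(7, 9): e=[-13,61,18] → .
    (2,5)@(5, 11): e=[25,35,6] → X
    (3,5)@(7, 11): e=[9,39,18] → X
    (4,5)@(9, 11): e=[-7,43,30] → .
    (2,6)@(5, 13): e=[47,13,6] → X
    (4,6)@(9, 13): e=[15,21,30] → X
    (5,6)@(11, 13): e=[-1,25,42] → .
    (2,7)@(5, 15): e=[69,-9,6] → .
    (3,7)@(7, 15): e=[53,-5,18] → .
    (4,7)@(9, 15): e=[37,-1,30] → .
    (5,7)@(11, 15): e=[21,3,42] → X
  covered (8 px):
    . . . . . . . .
    . . . . . . . .
    . . . . . . . .
    . . . . . . . .
    . . X . . . . .
    . . X X . . . .
    . . X X X . . .
    . . . . . X X .
    . . . . . . . .
    . . . . . . . .
    . . . . . . . .
    . . . . . . . .
T1:
  2·area = 66
  edge (4, 14)→(15, 16): d=(11,2) right/bottom  bias=-1
  edge (15, 16)→(15, 22): d=(0,6) right/bottom  bias=-1
  edge (15, 22)→(4, 14): d=(-11,-8) top-left  bias=+0
    (7,0)@(15, 1): e=[-165,0,231] → .  [on edge]
    (7,1)@(15, 3): e=[-143,0,209] → .  [on edge]
    (7,2)@(15, 5): e=[-121,0,187] → .  [on edge]
    (7,3)@(15, 7): e=[-99,0,165] → .  [on edge]
    (7,4)@(15, 9): e=[-77,0,143] → .  [on edge]
    (7,5)@(15, 11): e=[-55,0,121] → .  [on edge]
    (7,6)@(15, 13): e=[-33,0,99] → .  [on edge]
    (3,7)@(7, 15): e=[5,48,13] → X
    (4,7)@(9, 15): e=[1,36,29] → X
    (5,7)@(11, 15): e=[-3,24,45] → .
    (7,7)@(15, 15): e=[-11,0,77] → .  [on edge]
    (3,8)@(7, 17): e=[27,48,-9] → .
    (7,8)@(15, 17): e=[11,0,55] → .  [on edge]
    (7,9)@(15, 19): e=[33,0,33] → .  [on edge]
    (7,10)@(15, 21): e=[55,0,11] → .  [on edge]
    (7,11)@(15, 23): e=[77,0,-11] → .  [on edge]
  covered (7 px):
    . . . . . . . .
    . . . . . . . .
    . . . . . . . .
    . . . . . . . .
    . . . . . . . .
    . . . . . . . .
    . . . . . . . .
    . . . X X . . .
    . . . . X X X .
    . . . . . X X .
    . . . . . . . .
    . . . . . . . .

Final: [36,7,23]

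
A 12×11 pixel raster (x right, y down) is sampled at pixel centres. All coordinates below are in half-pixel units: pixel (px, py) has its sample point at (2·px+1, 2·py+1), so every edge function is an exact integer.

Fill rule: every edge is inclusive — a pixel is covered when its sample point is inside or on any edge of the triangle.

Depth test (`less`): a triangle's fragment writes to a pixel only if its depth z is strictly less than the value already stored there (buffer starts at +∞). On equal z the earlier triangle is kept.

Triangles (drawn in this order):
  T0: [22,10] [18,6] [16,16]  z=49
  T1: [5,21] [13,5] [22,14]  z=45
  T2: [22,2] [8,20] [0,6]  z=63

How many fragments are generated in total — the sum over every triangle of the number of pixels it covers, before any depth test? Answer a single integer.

T0:
  2·area = 48  (B↔C swapped to make it positive)
  edge (22, 10)→(16, 16): d=(-6,6) inclusive
  edge (16, 16)→(18, 6): d=(2,-10) inclusive
  edge (18, 6)→(22, 10): d=(4,4) inclusive
    (6,0)@(13, 1): e=[108,-60,0] → ·  [on edge]
    (9,0)@(19, 1): e=[72,0,-24] → ·  [on edge]
    (7,1)@(15, 3): e=[84,-36,0] → ·  [on edge]
    (8,2)@(17, 5): e=[60,-12,0] → ·  [on edge]
    (9,3)@(19, 7): e=[36,12,0] → #  [on edge]
    (10,3)@(21, 7): e=[24,32,-8] → ·
    (9,4)@(19, 9): e=[24,16,8] → #
    (10,4)@(21, 9): e=[12,36,0] → #  [on edge]
    (11,4)@(23, 9): e=[0,56,-8] → ·  [on edge]
    (8,5)@(17, 11): e=[24,0,24] → #  [on edge]
    (10,5)@(21, 11): e=[0,40,8] → #  [on edge]
    (11,5)@(23, 11): e=[-12,60,0] → ·  [on edge]
    (9,6)@(19, 13): e=[0,24,24] → #  [on edge]
    (8,7)@(17, 15): e=[0,8,40] → #  [on edge]
    (7,8)@(15, 17): e=[0,-8,56] → ·  [on edge]
    (6,9)@(13, 19): e=[0,-24,72] → ·  [on edge]
    (5,10)@(11, 21): e=[0,-40,88] → ·  [on edge]
    (7,10)@(15, 21): e=[-24,0,72] → ·  [on edge]
  covered (9 px):
    · · · · · · · · · · · ·
    · · · · · · · · · · · ·
    · · · · · · · · · · · ·
    · · · · · · · · · # · ·
    · · · · · · · · · # # ·
    · · · · · · · · # # # ·
    · · · · · · · · # # · ·
    · · · · · · · · # · · ·
    · · · · · · · · · · · ·
    · · · · · · · · · · · ·
    · · · · · · · · · · · ·
T1:
  2·area = 216
  edge (5, 21)→(13, 5): d=(8,-16) inclusive
  edge (13, 5)→(22, 14): d=(9,9) inclusive
  edge (22, 14)→(5, 21): d=(-17,7) inclusive
    (4,0)@(9, 1): e=[-96,0,312] → ·  [on edge]
    (7,0)@(15, 1): e=[0,-54,270] → ·  [on edge]
    (5,1)@(11, 3): e=[-48,0,264] → ·  [on edge]
    (6,2)@(13, 5): e=[0,0,216] → #  [on edge]
    (7,2)@(15, 5): e=[32,-18,202] → ·
    (6,3)@(13, 7): e=[16,18,182] → #
    (7,3)@(15, 7): e=[48,0,168] → #  [on edge]
    (8,3)@(17, 7): e=[80,-18,154] → ·
    (5,4)@(11, 9): e=[0,54,162] → #  [on edge]
    (8,4)@(17, 9): e=[96,0,120] → #  [on edge]
    (9,4)@(19, 9): e=[128,-18,106] → ·
    (5,5)@(11, 11): e=[16,72,128] → #
    (9,5)@(19, 11): e=[144,0,72] → #  [on edge]
    (4,6)@(9, 13): e=[0,108,108] → #  [on edge]
    (10,6)@(21, 13): e=[192,0,24] → #  [on edge]
    (11,7)@(23, 15): e=[240,0,-24] → ·  [on edge]
    (3,8)@(7, 17): e=[0,162,54] → #  [on edge]
    (2,10)@(5, 21): e=[0,216,0] → #  [on edge]
  covered (32 px):
    · · · · · · · · · · · ·
    · · · · · · · · · · · ·
    · · · · · · # · · · · ·
    · · · · · · # # · · · ·
    · · · · · # # # # · · ·
    · · · · · # # # # # · ·
    · · · · # # # # # # # ·
    · · · · # # # # # # · ·
    · · · # # # # · · · · ·
    · · · # # · · · · · · ·
    · · # · · · · · · · · ·
T2:
  2·area = 340
  edge (22, 2)→(8, 20): d=(-14,18) inclusive
  edge (8, 20)→(0, 6): d=(-8,-14) inclusive
  edge (0, 6)→(22, 2): d=(22,-4) inclusive
    (8,1)@(17, 3): e=[76,262,2] → #
    (9,1)@(19, 3): e=[40,290,10] → #
    (10,1)@(21, 3): e=[4,318,18] → #
    (11,1)@(23, 3): e=[-32,346,26] → ·
    (3,2)@(7, 5): e=[228,106,6] → #
    (4,2)@(9, 5): e=[192,134,14] → #
    (5,2)@(11, 5): e=[156,162,22] → #
    (6,2)@(13, 5): e=[120,190,30] → #
    (7,2)@(15, 5): e=[84,218,38] → #
    (10,2)@(21, 5): e=[-24,302,62] → ·
    (0,3)@(1, 7): e=[308,6,26] → #
    (1,3)@(3, 7): e=[272,34,34] → #
    (7,5)@(15, 11): e=[0,170,170] → #  [on edge]
  covered (43 px):
    · · · · · · · · · · · ·
    · · · · · · · · # # # ·
    · · · # # # # # # # · ·
    # # # # # # # # # · · ·
    · # # # # # # # · · · ·
    · # # # # # # # · · · ·
    · · # # # # # · · · · ·
    · · · # # # · · · · · ·
    · · · # # · · · · · · ·
    · · · · · · · · · · · ·
    · · · · · · · · · · · ·

Answer: 84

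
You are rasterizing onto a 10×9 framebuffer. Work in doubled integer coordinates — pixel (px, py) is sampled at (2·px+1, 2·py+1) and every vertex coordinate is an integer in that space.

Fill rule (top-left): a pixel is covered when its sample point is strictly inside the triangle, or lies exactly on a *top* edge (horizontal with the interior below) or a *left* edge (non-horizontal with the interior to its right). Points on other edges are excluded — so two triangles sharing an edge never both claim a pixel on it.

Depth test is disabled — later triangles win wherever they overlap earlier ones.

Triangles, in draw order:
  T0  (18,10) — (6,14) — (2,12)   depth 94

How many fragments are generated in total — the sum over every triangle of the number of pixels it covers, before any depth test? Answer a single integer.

T0:
  2·area = 40
  edge (18, 10)→(6, 14): d=(-12,4) right/bottom  bias=-1
  edge (6, 14)→(2, 12): d=(-4,-2) top-left  bias=+0
  edge (2, 12)→(18, 10): d=(16,-2) top-left  bias=+0
    (5,5)@(11, 11): e=[16,22,2] → █
    (6,5)@(13, 11): e=[8,26,6] → █
    (7,5)@(15, 11): e=[0,30,10] → ·  [on edge]
    (2,6)@(5, 13): e=[16,2,22] → █
    (3,6)@(7, 13): e=[8,6,26] → █
    (4,6)@(9, 13): e=[0,10,30] → ·  [on edge]
    (5,6)@(11, 13): e=[-8,14,34] → ·
    (6,6)@(13, 13): e=[-16,18,38] → ·
    (1,7)@(3, 15): e=[0,-10,50] → ·  [on edge]
    (2,7)@(5, 15): e=[-8,-6,54] → ·
    (3,7)@(7, 15): e=[-16,-2,58] → ·
  covered (4 px):
    · · · · · · · · · ·
    · · · · · · · · · ·
    · · · · · · · · · ·
    · · · · · · · · · ·
    · · · · · · · · · ·
    · · · · · █ █ · · ·
    · · █ █ · · · · · ·
    · · · · · · · · · ·
    · · · · · · · · · ·

Answer: 4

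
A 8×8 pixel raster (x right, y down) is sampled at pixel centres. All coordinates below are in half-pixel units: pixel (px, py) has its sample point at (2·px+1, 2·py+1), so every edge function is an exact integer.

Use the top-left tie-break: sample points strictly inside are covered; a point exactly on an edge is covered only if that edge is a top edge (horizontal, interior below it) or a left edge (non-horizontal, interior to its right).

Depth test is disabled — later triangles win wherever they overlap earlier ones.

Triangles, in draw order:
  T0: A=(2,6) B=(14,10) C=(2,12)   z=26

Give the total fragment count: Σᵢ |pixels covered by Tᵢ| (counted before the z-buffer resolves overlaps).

T0:
  2·area = 72
  edge (2, 6)→(14, 10): d=(12,4) right/bottom  bias=-1
  edge (14, 10)→(2, 12): d=(-12,2) right/bottom  bias=-1
  edge (2, 12)→(2, 6): d=(0,-6) top-left  bias=+0
    (1,3)@(3, 7): e=[8,58,6] → #
    (2,3)@(5, 7): e=[0,54,18] → ·  [on edge]
    (1,4)@(3, 9): e=[32,34,6] → #
    (2,4)@(5, 9): e=[24,30,18] → #
    (3,4)@(7, 9): e=[16,26,30] → #
    (4,4)@(9, 9): e=[8,22,42] → #
    (5,4)@(11, 9): e=[0,18,54] → ·  [on edge]
    (1,5)@(3, 11): e=[56,10,6] → #
    (4,5)@(9, 11): e=[32,-2,42] → ·
    (1,6)@(3, 13): e=[80,-14,6] → ·
    (2,6)@(5, 13): e=[72,-18,18] → ·
    (3,6)@(7, 13): e=[64,-22,30] → ·
  covered (8 px):
    · · · · · · · ·
    · · · · · · · ·
    · · · · · · · ·
    · # · · · · · ·
    · # # # # · · ·
    · # # # · · · ·
    · · · · · · · ·
    · · · · · · · ·

Answer: 8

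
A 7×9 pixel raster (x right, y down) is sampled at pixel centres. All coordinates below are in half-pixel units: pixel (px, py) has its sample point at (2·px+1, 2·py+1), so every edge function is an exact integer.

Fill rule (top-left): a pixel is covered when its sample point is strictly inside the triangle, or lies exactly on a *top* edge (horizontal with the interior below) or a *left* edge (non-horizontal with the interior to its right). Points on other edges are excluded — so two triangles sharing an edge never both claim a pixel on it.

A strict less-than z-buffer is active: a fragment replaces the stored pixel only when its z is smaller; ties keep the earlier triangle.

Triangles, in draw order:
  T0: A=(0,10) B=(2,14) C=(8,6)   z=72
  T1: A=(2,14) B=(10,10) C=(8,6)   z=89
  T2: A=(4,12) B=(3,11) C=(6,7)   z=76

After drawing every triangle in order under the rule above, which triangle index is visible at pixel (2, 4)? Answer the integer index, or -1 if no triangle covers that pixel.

T0:
  2·area = 40  (B↔C swapped to make it positive)
  edge (0, 10)→(8, 6): d=(8,-4) top-left  bias=+0
  edge (8, 6)→(2, 14): d=(-6,8) right/bottom  bias=-1
  edge (2, 14)→(0, 10): d=(-2,-4) top-left  bias=+0
    (3,3)@(7, 7): e=[4,2,34] → X
    (4,3)@(9, 7): e=[12,-14,42] → .
    (1,4)@(3, 9): e=[4,22,14] → X
    (2,4)@(5, 9): e=[12,6,22] → X
    (3,4)@(7, 9): e=[20,-10,30] → .
    (0,5)@(1, 11): e=[12,26,2] → X
    (2,5)@(5, 11): e=[28,-6,18] → .
    (0,6)@(1, 13): e=[28,14,-2] → .
    (1,6)@(3, 13): e=[36,-2,6] → .
  covered (5 px):
    . . . . . . .
    . . . . . . .
    . . . . . . .
    . . . X . . .
    . X X . . . .
    X X . . . . .
    . . . . . . .
    . . . . . . .
    . . . . . . .
T1:
  2·area = 40  (B↔C swapped to make it positive)
  edge (2, 14)→(8, 6): d=(6,-8) top-left  bias=+0
  edge (8, 6)→(10, 10): d=(2,4) right/bottom  bias=-1
  edge (10, 10)→(2, 14): d=(-8,4) right/bottom  bias=-1
    (3,4)@(7, 9): e=[10,10,20] → X
    (4,4)@(9, 9): e=[26,2,12] → X
    (5,4)@(11, 9): e=[42,-6,4] → .
    (2,5)@(5, 11): e=[6,22,12] → X
    (4,5)@(9, 11): e=[38,6,-4] → .
    (1,6)@(3, 13): e=[2,34,4] → X
    (2,6)@(5, 13): e=[18,26,-4] → .
    (3,6)@(7, 13): e=[34,18,-12] → .
    (1,7)@(3, 15): e=[14,38,-12] → .
  covered (5 px):
    . . . . . . .
    . . . . . . .
    . . . . . . .
    . . . . . . .
    . . . X X . .
    . . X X . . .
    . X . . . . .
    . . . . . . .
    . . . . . . .
T2:
  2·area = 7
  edge (4, 12)→(3, 11): d=(-1,-1) top-left  bias=+0
  edge (3, 11)→(6, 7): d=(3,-4) top-left  bias=+0
  edge (6, 7)→(4, 12): d=(-2,5) right/bottom  bias=-1
    (4,1)@(9, 3): e=[14,0,-7] → .  [on edge]
    (0,4)@(1, 9): e=[0,-14,21] → .  [on edge]
    (2,4)@(5, 9): e=[4,2,1] → X
    (3,4)@(7, 9): e=[6,10,-9] → .
    (1,5)@(3, 11): e=[0,0,7] → X  [on edge]
    (2,5)@(5, 11): e=[2,8,-3] → .
    (1,6)@(3, 13): e=[-2,6,3] → .
    (2,6)@(5, 13): e=[0,14,-7] → .  [on edge]
    (3,7)@(7, 15): e=[0,28,-21] → .  [on edge]
    (4,8)@(9, 17): e=[0,42,-35] → .  [on edge]
  covered (2 px):
    . . . . . . .
    . . . . . . .
    . . . . . . .
    . . . . . . .
    . . X . . . .
    . X . . . . .
    . . . . . . .
    . . . . . . .
    . . . . . . .

Z-buffer (winner per pixel, '.' = empty):
  . . . . . . .
  . . . . . . .
  . . . . . . .
  . . . 0 . . .
  . 0 0 1 1 . .
  0 0 1 1 . . .
  . 1 . . . . .
  . . . . . . .
  . . . . . . .

Answer: 0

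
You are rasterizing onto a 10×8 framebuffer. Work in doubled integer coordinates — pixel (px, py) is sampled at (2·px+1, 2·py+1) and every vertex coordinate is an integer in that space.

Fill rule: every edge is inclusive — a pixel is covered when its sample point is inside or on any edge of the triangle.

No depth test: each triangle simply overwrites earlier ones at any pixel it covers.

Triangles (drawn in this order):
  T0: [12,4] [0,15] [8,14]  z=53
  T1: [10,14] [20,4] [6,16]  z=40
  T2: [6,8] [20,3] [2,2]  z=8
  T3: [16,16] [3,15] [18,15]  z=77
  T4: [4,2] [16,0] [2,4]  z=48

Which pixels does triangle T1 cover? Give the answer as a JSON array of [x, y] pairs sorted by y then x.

T0:
  2·area = 76  (B↔C swapped to make it positive)
  edge (12, 4)→(8, 14): d=(-4,10) inclusive
  edge (8, 14)→(0, 15): d=(-8,1) inclusive
  edge (0, 15)→(12, 4): d=(12,-11) inclusive
    (5,2)@(11, 5): e=[6,69,1] → █
    (6,2)@(13, 5): e=[-14,67,23] → ·
    (4,3)@(9, 7): e=[18,55,3] → █
    (5,3)@(11, 7): e=[-2,53,25] → ·
    (3,4)@(7, 9): e=[30,41,5] → █
    (5,4)@(11, 9): e=[-10,37,49] → ·
    (2,5)@(5, 11): e=[42,27,7] → █
    (5,5)@(11, 11): e=[-18,21,73] → ·
    (1,6)@(3, 13): e=[54,13,9] → █
    (4,6)@(9, 13): e=[-6,7,75] → ·
    (1,7)@(3, 15): e=[46,-3,33] → ·
    (2,7)@(5, 15): e=[26,-5,55] → ·
  covered (10 px):
    · · · · · · · · · ·
    · · · · · · · · · ·
    · · · · · █ · · · ·
    · · · · █ · · · · ·
    · · · █ █ · · · · ·
    · · █ █ █ · · · · ·
    · █ █ █ · · · · · ·
    · · · · · · · · · ·
T1:
  2·area = 20  (B↔C swapped to make it positive)
  edge (10, 14)→(6, 16): d=(-4,2) inclusive
  edge (6, 16)→(20, 4): d=(14,-12) inclusive
  edge (20, 4)→(10, 14): d=(-10,10) inclusive
    (9,2)@(19, 5): e=[18,2,0] → █  [on edge]
    (8,3)@(17, 7): e=[14,6,0] → █  [on edge]
    (9,3)@(19, 7): e=[10,30,-20] → ·
    (7,4)@(15, 9): e=[10,10,0] → █  [on edge]
    (8,4)@(17, 9): e=[6,34,-20] → ·
    (6,5)@(13, 11): e=[6,14,0] → █  [on edge]
    (7,5)@(15, 11): e=[2,38,-20] → ·
    (5,6)@(11, 13): e=[2,18,0] → █  [on edge]
    (6,6)@(13, 13): e=[-2,42,-20] → ·
    (4,7)@(9, 15): e=[-2,22,0] → ·  [on edge]
    (5,7)@(11, 15): e=[-6,46,-20] → ·
  covered (5 px):
    · · · · · · · · · ·
    · · · · · · · · · ·
    · · · · · · · · · █
    · · · · · · · · █ ·
    · · · · · · · █ · ·
    · · · · · · █ · · ·
    · · · · · █ · · · ·
    · · · · · · · · · ·
T2:
  2·area = 104  (B↔C swapped to make it positive)
  edge (6, 8)→(2, 2): d=(-4,-6) inclusive
  edge (2, 2)→(20, 3): d=(18,1) inclusive
  edge (20, 3)→(6, 8): d=(-14,5) inclusive
    (1,1)@(3, 3): e=[2,17,85] → █
    (2,1)@(5, 3): e=[14,15,75] → █
    (3,1)@(7, 3): e=[26,13,65] → █
    (4,1)@(9, 3): e=[38,11,55] → █
    (5,1)@(11, 3): e=[50,9,45] → █
    (6,1)@(13, 3): e=[62,7,35] → █
    (7,1)@(15, 3): e=[74,5,25] → █
    (8,1)@(17, 3): e=[86,3,15] → █
    (9,1)@(19, 3): e=[98,1,5] → █
    (1,2)@(3, 5): e=[-6,53,57] → ·
    (2,2)@(5, 5): e=[6,51,47] → █
    (7,2)@(15, 5): e=[66,41,-3] → ·
  covered (15 px):
    · · · · · · · · · ·
    · █ █ █ █ █ █ █ █ █
    · · █ █ █ █ █ · · ·
    · · · █ · · · · · ·
    · · · · · · · · · ·
    · · · · · · · · · ·
    · · · · · · · · · ·
    · · · · · · · · · ·
T3:
  2·area = 15
  edge (16, 16)→(3, 15): d=(-13,-1) inclusive
  edge (3, 15)→(18, 15): d=(15,0) inclusive
  edge (18, 15)→(16, 16): d=(-2,1) inclusive
    (0,7)@(1, 15): e=[-2,0,17] → ·  [on edge]
    (1,7)@(3, 15): e=[0,0,15] → █  [on edge]
    (2,7)@(5, 15): e=[2,0,13] → █  [on edge]
    (3,7)@(7, 15): e=[4,0,11] → █  [on edge]
    (4,7)@(9, 15): e=[6,0,9] → █  [on edge]
    (5,7)@(11, 15): e=[8,0,7] → █  [on edge]
    (6,7)@(13, 15): e=[10,0,5] → █  [on edge]
    (7,7)@(15, 15): e=[12,0,3] → █  [on edge]
    (8,7)@(17, 15): e=[14,0,1] → █  [on edge]
    (9,7)@(19, 15): e=[16,0,-1] → ·  [on edge]
  covered (8 px):
    · · · · · · · · · ·
    · · · · · · · · · ·
    · · · · · · · · · ·
    · · · · · · · · · ·
    · · · · · · · · · ·
    · · · · · · · · · ·
    · · · · · · · · · ·
    · █ █ █ █ █ █ █ █ ·
T4:
  2·area = 20
  edge (4, 2)→(16, 0): d=(12,-2) inclusive
  edge (16, 0)→(2, 4): d=(-14,4) inclusive
  edge (2, 4)→(4, 2): d=(2,-2) inclusive
    (2,0)@(5, 1): e=[-10,30,0] → ·  [on edge]
    (5,0)@(11, 1): e=[2,6,12] → █
    (6,0)@(13, 1): e=[6,-2,16] → ·
    (1,1)@(3, 3): e=[10,10,0] → █  [on edge]
    (2,1)@(5, 3): e=[14,2,4] → █
    (3,1)@(7, 3): e=[18,-6,8] → ·
    (5,1)@(11, 3): e=[26,-22,16] → ·
    (0,2)@(1, 5): e=[30,-10,0] → ·  [on edge]
    (1,2)@(3, 5): e=[34,-18,4] → ·
    (2,2)@(5, 5): e=[38,-26,8] → ·
  covered (3 px):
    · · · · · █ · · · ·
    · █ █ · · · · · · ·
    · · · · · · · · · ·
    · · · · · · · · · ·
    · · · · · · · · · ·
    · · · · · · · · · ·
    · · · · · · · · · ·
    · · · · · · · · · ·

Result: [[9,2],[8,3],[7,4],[6,5],[5,6]]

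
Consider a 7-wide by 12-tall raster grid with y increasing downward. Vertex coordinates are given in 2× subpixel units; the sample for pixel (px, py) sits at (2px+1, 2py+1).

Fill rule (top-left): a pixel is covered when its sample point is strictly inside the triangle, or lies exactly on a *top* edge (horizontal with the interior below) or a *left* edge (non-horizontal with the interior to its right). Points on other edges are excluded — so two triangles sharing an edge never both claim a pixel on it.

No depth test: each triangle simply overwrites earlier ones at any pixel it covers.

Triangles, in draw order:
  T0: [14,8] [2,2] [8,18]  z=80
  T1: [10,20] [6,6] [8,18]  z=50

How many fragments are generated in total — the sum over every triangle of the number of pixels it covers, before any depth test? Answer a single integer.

T0:
  2·area = 156  (B↔C swapped to make it positive)
  edge (14, 8)→(8, 18): d=(-6,10) right/bottom  bias=-1
  edge (8, 18)→(2, 2): d=(-6,-16) top-left  bias=+0
  edge (2, 2)→(14, 8): d=(12,6) right/bottom  bias=-1
    (1,1)@(3, 3): e=[140,10,6] → #
    (2,1)@(5, 3): e=[120,42,-6] → ·
    (1,2)@(3, 5): e=[128,-2,30] → ·
    (2,2)@(5, 5): e=[108,30,18] → #
    (3,2)@(7, 5): e=[88,62,6] → #
    (4,2)@(9, 5): e=[68,94,-6] → ·
    (2,3)@(5, 7): e=[96,18,42] → #
    (4,3)@(9, 7): e=[56,82,18] → #
    (5,3)@(11, 7): e=[36,114,6] → #
    (6,3)@(13, 7): e=[16,146,-6] → ·
    (2,4)@(5, 9): e=[84,6,66] → #
    (6,4)@(13, 9): e=[4,134,18] → #
    (5,6)@(11, 13): e=[0,78,78] → ·  [on edge]
    (2,11)@(5, 23): e=[0,-78,234] → ·  [on edge]
  covered (19 px):
    · · · · · · ·
    · # · · · · ·
    · · # # · · ·
    · · # # # # ·
    · · # # # # #
    · · · # # # ·
    · · · # # · ·
    · · · # # · ·
    · · · · · · ·
    · · · · · · ·
    · · · · · · ·
    · · · · · · ·
T1:
  2·area = 20  (B↔C swapped to make it positive)
  edge (10, 20)→(8, 18): d=(-2,-2) top-left  bias=+0
  edge (8, 18)→(6, 6): d=(-2,-12) top-left  bias=+0
  edge (6, 6)→(10, 20): d=(4,14) right/bottom  bias=-1
    (0,5)@(1, 11): e=[0,-70,90] → ·  [on edge]
    (3,5)@(7, 11): e=[12,2,6] → #
    (4,5)@(9, 11): e=[16,26,-22] → ·
    (1,6)@(3, 13): e=[0,-50,70] → ·  [on edge]
    (3,6)@(7, 13): e=[8,-2,14] → ·
    (2,7)@(5, 15): e=[0,-30,50] → ·  [on edge]
    (3,8)@(7, 17): e=[0,-10,30] → ·  [on edge]
    (4,8)@(9, 17): e=[4,14,2] → #
    (5,8)@(11, 17): e=[8,38,-26] → ·
    (4,9)@(9, 19): e=[0,10,10] → #  [on edge]
    (5,9)@(11, 19): e=[4,34,-18] → ·
    (4,10)@(9, 21): e=[-4,6,18] → ·
    (5,10)@(11, 21): e=[0,30,-10] → ·  [on edge]
    (6,11)@(13, 23): e=[0,50,-30] → ·  [on edge]
  covered (3 px):
    · · · · · · ·
    · · · · · · ·
    · · · · · · ·
    · · · · · · ·
    · · · · · · ·
    · · · # · · ·
    · · · · · · ·
    · · · · · · ·
    · · · · # · ·
    · · · · # · ·
    · · · · · · ·
    · · · · · · ·

Answer: 22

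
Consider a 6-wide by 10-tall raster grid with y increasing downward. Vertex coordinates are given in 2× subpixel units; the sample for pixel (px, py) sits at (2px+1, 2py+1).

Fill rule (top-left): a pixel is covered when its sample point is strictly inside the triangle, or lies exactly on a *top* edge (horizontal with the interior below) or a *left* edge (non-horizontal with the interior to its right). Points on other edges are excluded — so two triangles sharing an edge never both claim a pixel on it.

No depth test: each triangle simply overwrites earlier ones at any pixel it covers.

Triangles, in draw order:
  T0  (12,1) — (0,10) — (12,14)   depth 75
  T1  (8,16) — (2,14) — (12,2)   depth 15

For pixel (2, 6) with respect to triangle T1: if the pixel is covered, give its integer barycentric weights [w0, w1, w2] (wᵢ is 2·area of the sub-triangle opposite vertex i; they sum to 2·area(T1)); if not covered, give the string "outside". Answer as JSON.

T0:
  2·area = 156  (B↔C swapped to make it positive)
  edge (12, 1)→(12, 14): d=(0,13) right/bottom  bias=-1
  edge (12, 14)→(0, 10): d=(-12,-4) top-left  bias=+0
  edge (0, 10)→(12, 1): d=(12,-9) top-left  bias=+0
    (5,1)@(11, 3): e=[13,128,15] → #
    (3,2)@(7, 5): e=[65,88,3] → #
    (4,2)@(9, 5): e=[39,96,21] → #
    (2,3)@(5, 7): e=[91,56,9] → #
    (1,4)@(3, 9): e=[117,24,15] → #
    (1,5)@(3, 11): e=[117,0,39] → #  [on edge]
    (1,6)@(3, 13): e=[117,-24,63] → ·
    (2,6)@(5, 13): e=[91,-16,81] → ·
    (3,6)@(7, 13): e=[65,-8,99] → ·
    (4,6)@(9, 13): e=[39,0,117] → #  [on edge]
    (4,7)@(9, 15): e=[39,-24,141] → ·
    (5,7)@(11, 15): e=[13,-16,159] → ·
  covered (20 px):
    · · · · · ·
    · · · · · #
    · · · # # #
    · · # # # #
    · # # # # #
    · # # # # #
    · · · · # #
    · · · · · ·
    · · · · · ·
    · · · · · ·
T1:
  2·area = 92
  edge (8, 16)→(2, 14): d=(-6,-2) top-left  bias=+0
  edge (2, 14)→(12, 2): d=(10,-12) top-left  bias=+0
  edge (12, 2)→(8, 16): d=(-4,14) right/bottom  bias=-1
    (5,2)@(11, 5): e=[72,18,2] → #
    (4,3)@(9, 7): e=[56,14,22] → #
    (5,3)@(11, 7): e=[60,38,-6] → ·
    (3,4)@(7, 9): e=[40,10,42] → #
    (5,4)@(11, 9): e=[48,58,-14] → ·
    (2,5)@(5, 11): e=[24,6,62] → #
    (5,5)@(11, 11): e=[36,78,-22] → ·
    (1,6)@(3, 13): e=[8,2,82] → #
    (4,6)@(9, 13): e=[20,74,-2] → ·
    (1,7)@(3, 15): e=[-4,22,74] → ·
    (2,7)@(5, 15): e=[0,46,46] → #  [on edge]
    (4,7)@(9, 15): e=[8,94,-10] → ·
    (5,8)@(11, 17): e=[0,138,-46] → ·  [on edge]
  covered (12 px):
    · · · · · ·
    · · · · · ·
    · · · · · #
    · · · · # ·
    · · · # # ·
    · · # # # ·
    · # # # · ·
    · · # # · ·
    · · · · · ·
    · · · · · ·

Result: [26,54,12]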